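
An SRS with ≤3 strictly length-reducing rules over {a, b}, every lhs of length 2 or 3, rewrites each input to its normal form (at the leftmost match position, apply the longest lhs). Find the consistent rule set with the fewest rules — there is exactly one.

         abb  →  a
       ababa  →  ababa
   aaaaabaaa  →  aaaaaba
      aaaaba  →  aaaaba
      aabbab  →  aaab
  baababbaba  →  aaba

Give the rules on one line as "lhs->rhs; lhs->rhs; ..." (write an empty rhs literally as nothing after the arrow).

baa->b; bb->

  | abb => a
  | ababa
  | aaaaabaaa => aaaaaba
  | aaaaba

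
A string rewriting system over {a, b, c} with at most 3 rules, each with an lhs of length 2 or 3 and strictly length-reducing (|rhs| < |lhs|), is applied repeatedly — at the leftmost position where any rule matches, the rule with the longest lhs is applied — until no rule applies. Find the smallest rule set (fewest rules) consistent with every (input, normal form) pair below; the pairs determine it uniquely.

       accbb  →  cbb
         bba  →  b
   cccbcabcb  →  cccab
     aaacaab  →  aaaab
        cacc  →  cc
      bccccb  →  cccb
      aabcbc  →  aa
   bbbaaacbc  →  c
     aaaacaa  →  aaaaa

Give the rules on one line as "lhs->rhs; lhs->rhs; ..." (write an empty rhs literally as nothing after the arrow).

  | accbb => cbb
  | bba => b
  | cccbcabcb => cccabcb => cccab
  | aaacaab => aaaab

ac->; ba->; bc->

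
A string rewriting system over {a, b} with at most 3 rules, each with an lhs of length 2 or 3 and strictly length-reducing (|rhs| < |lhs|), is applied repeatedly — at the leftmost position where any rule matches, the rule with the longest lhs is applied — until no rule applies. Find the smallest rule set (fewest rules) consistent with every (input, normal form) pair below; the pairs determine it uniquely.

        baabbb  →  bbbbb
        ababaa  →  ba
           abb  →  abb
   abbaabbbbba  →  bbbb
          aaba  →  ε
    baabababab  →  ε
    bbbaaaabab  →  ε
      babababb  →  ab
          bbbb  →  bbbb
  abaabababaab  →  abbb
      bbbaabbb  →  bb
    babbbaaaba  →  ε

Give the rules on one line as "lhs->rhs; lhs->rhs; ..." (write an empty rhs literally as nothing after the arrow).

aa->b; bab->; bba->

  | baabbb => bbbbb
  | ababaa => aaa => ba
  | abb
  | abbaabbbbba => aabbbbba => bbbbbba => bbbb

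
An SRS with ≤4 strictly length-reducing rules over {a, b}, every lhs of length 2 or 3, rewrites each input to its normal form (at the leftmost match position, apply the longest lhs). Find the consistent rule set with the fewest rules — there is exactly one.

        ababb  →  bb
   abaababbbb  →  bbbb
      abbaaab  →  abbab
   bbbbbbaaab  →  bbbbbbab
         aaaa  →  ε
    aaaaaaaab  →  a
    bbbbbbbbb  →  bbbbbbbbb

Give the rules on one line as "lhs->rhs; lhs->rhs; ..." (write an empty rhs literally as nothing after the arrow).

  | ababb => bb
  | abaababbbb => ababbbb => bbbb
  | abbaaab => abbab
  | bbbbbbaaab => bbbbbbab

aa->; aab->a; aba->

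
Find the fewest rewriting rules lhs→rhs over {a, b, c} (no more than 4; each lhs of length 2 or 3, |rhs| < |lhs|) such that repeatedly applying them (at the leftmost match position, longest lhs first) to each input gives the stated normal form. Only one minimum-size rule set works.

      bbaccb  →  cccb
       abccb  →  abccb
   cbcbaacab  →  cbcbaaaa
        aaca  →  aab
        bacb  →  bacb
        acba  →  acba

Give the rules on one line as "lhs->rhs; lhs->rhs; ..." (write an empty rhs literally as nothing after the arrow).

bba->c; ca->b; cab->aa

  | bbaccb => cccb
  | abccb
  | cbcbaacab => cbcbaaaa
  | aaca => aab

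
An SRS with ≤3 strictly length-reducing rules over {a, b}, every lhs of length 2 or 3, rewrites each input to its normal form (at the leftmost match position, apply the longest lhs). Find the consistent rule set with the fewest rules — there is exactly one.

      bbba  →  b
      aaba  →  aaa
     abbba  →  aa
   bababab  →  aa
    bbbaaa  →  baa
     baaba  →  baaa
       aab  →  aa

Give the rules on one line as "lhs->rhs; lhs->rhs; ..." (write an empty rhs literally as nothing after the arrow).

ab->a; bab->; bba->

  | bbba => b
  | aaba => aaa
  | abbba => abba => aba => aa
  | bababab => abab => aab => aa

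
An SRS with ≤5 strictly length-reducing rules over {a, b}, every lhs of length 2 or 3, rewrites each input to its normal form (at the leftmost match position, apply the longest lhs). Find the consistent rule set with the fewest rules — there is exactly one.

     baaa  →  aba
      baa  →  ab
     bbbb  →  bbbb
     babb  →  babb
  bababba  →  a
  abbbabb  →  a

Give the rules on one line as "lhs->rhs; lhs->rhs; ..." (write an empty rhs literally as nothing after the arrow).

aa->a; aab->aa; baa->ab; bba->aa

  | baaa => aba
  | baa => ab
  | bbbb
  | babb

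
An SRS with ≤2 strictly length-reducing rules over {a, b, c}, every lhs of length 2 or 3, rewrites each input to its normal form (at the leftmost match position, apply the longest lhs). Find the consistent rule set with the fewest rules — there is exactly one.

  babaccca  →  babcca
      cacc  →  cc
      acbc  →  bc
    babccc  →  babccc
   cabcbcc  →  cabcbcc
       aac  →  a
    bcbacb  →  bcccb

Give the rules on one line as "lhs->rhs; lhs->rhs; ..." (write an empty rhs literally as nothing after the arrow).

ac->; cba->cc

  | babaccca => babcca
  | cacc => cc
  | acbc => bc
  | babccc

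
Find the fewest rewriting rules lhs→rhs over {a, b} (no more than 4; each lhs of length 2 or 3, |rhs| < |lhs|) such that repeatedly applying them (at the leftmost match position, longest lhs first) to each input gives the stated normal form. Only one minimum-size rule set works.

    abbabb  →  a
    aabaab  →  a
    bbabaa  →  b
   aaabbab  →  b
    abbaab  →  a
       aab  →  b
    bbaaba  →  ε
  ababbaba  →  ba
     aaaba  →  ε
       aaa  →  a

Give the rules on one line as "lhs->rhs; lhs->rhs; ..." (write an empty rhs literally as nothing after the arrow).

  | abbabb => ababb => aabb => bb => a
  | aabaab => baab => bb => a
  | bbabaa => aabaa => baa => b
  | aaabbab => abbab => abab => aab => b

aa->; ab->a; bb->a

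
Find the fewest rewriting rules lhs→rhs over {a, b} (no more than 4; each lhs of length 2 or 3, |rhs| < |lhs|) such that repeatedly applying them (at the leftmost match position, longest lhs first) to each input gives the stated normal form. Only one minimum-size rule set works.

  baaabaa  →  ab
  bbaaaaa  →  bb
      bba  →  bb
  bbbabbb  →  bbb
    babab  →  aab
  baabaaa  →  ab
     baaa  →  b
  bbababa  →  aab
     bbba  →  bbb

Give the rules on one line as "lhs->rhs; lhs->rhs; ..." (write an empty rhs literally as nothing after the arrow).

  | baaabaa => baabaa => babaa => abaa => aba => ab
  | bbaaaaa => bbaaaa => bbaaa => bbaa => bba => bb
  | bba => bb
  | bbbabbb => bbabbb => babbb => abbb => bbb

abb->bb; ba->b; bab->ab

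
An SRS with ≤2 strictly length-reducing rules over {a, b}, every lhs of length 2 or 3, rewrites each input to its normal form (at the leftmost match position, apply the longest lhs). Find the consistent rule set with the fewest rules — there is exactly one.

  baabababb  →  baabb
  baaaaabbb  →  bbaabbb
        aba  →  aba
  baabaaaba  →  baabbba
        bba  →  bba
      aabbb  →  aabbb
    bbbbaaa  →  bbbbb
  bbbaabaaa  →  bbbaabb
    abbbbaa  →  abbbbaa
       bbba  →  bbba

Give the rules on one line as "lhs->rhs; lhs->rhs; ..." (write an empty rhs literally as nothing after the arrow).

aaa->b; bab->b

  | baabababb => baababb => baabb
  | baaaaabbb => bbaabbb
  | aba
  | baabaaaba => baabbba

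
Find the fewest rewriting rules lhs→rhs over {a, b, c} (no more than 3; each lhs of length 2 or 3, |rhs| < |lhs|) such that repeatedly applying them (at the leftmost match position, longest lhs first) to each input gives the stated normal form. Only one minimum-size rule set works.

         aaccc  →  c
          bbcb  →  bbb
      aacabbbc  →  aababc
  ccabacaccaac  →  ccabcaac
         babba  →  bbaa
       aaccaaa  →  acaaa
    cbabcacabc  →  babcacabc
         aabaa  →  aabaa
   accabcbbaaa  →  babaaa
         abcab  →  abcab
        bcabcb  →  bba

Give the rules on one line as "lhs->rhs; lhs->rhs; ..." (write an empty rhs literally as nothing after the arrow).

  | aaccc => acc => c
  | bbcb => bbb
  | aacabbbc => aacbabc => aababc
  | ccabacaccaac => ccabaccaac => ccabcaac

abb->ba; acc->c; cb->b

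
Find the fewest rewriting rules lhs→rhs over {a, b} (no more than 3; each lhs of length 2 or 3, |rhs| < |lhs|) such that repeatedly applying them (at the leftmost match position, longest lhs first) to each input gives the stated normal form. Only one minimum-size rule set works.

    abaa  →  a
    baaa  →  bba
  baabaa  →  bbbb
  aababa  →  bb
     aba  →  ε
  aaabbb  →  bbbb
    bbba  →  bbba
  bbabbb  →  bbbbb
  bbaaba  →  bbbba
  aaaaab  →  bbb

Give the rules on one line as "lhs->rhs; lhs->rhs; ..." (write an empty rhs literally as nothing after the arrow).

  | abaa => a
  | baaa => bba
  | baabaa => bbbaa => bbbb
  | aababa => bbaba => bb

aa->b; ab->b; aba->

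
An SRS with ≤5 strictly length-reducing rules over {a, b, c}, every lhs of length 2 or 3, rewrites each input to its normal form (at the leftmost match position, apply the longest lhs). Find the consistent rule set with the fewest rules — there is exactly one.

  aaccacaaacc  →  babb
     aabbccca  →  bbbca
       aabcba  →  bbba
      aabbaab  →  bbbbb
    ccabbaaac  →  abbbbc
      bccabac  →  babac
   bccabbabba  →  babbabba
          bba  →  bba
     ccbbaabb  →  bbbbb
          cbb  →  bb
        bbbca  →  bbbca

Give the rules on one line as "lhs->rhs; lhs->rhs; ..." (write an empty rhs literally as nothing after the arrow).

  | aaccacaaacc => bccacaaacc => bacaaacc => bacbbcc => babbcc => babb
  | aabbccca => bbbccca => bbbca
  | aabcba => bbcba => bbba
  | aabbaab => bbbaab => bbbbb

aa->b; aaa->bb; cb->b; cc->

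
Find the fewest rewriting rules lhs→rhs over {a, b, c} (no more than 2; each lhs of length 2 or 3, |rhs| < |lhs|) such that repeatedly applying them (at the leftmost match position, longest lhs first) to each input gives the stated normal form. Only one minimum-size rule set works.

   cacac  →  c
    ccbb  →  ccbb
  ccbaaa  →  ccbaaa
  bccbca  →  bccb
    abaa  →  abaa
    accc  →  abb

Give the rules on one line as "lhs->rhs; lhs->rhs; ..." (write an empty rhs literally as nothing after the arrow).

  | cacac => cac => c
  | ccbb
  | ccbaaa
  | bccbca => bccb

ca->; ccc->bb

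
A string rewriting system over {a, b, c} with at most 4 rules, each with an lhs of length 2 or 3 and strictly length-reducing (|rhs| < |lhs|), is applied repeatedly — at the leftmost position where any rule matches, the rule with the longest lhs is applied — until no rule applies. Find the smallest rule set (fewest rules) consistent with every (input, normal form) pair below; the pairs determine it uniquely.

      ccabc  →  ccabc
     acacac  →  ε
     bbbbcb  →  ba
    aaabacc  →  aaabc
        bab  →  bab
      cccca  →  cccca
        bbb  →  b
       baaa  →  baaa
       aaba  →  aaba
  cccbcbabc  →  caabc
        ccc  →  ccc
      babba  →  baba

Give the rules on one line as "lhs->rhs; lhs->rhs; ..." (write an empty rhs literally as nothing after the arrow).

ac->; bb->b; cb->a

  | ccabc
  | acacac => acac => ac => ε
  | bbbbcb => bbbcb => bbcb => bcb => ba
  | aaabacc => aaabc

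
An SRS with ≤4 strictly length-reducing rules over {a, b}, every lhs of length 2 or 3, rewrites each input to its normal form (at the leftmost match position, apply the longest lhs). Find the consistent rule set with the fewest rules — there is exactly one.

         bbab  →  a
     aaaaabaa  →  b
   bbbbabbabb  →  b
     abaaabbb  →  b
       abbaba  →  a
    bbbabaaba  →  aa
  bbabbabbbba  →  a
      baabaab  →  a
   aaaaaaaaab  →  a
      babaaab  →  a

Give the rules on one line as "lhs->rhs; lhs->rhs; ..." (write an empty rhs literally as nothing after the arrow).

  | bbab => aab => a
  | aaaaabaa => baabaa => aabaa => aaa => b
  | bbbbabbabb => abbabbabb => babbabb => abbabb => babb => abb => b
  | abaaabbb => aaabbb => bbbb => abb => b

aaa->b; ab->; ba->a; bb->a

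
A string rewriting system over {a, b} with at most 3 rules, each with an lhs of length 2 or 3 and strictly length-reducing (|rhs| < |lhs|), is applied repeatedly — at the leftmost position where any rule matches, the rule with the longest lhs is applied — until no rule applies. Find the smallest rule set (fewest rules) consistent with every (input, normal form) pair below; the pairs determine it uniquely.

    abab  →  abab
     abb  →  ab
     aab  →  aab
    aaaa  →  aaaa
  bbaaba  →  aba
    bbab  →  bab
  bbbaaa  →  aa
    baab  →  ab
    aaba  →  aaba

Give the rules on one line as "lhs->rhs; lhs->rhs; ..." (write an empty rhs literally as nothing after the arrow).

baa->a; bb->b

  | abab
  | abb => ab
  | aab
  | aaaa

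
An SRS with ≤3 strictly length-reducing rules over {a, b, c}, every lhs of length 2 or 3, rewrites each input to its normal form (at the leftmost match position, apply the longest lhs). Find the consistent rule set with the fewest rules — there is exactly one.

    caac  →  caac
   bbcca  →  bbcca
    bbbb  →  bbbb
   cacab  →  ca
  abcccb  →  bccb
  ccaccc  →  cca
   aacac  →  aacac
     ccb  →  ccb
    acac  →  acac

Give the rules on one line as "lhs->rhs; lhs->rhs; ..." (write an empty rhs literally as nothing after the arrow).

  | caac
  | bbcca
  | bbbb
  | cacab => ca

abc->b; cab->; ccc->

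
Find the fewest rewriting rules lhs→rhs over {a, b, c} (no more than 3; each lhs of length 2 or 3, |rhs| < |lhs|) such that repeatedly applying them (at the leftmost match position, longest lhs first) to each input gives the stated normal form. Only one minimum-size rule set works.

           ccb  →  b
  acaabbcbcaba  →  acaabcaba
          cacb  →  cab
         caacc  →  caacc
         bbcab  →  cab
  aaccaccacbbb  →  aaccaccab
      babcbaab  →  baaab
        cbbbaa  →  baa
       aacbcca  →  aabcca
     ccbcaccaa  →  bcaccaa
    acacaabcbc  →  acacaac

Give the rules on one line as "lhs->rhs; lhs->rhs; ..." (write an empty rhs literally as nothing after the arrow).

  | ccb => cb => b
  | acaabbcbcaba => acaacbcaba => acaabcaba
  | cacb => cab
  | caacc

bb->; cb->b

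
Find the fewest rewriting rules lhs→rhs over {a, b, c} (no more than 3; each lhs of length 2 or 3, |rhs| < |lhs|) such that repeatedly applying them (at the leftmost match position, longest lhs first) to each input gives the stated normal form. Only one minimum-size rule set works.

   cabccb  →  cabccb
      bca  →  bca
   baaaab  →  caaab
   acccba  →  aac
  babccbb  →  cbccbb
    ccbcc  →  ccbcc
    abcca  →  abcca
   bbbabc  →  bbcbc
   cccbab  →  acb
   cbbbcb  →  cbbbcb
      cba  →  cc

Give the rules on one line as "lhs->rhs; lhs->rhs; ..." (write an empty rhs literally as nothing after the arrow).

  | cabccb
  | bca
  | baaaab => caaab
  | acccba => aaba => aac

ba->c; ccc->a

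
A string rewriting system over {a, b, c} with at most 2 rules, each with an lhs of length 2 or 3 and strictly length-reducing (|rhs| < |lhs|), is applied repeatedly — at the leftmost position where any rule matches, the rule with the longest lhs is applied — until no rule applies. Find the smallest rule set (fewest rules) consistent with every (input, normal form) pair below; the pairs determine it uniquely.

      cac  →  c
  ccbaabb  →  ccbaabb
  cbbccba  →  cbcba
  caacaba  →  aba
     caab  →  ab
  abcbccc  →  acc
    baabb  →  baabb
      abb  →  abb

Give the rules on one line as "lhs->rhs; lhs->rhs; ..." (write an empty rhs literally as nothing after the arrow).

  | cac => c
  | ccbaabb
  | cbbccba => cbcba
  | caacaba => acaba => aba

bcc->c; ca->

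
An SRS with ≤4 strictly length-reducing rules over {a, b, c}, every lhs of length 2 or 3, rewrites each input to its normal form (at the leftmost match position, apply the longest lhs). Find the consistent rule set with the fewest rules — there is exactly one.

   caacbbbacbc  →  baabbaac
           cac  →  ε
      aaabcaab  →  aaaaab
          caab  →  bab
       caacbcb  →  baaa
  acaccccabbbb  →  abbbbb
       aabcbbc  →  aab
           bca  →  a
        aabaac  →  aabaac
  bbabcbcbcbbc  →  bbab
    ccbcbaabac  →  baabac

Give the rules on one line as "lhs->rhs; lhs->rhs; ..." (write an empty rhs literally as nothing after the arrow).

bc->; ca->b; cb->a

  | caacbbbacbc => bacbbbacbc => baabbacbc => baabbaac
  | cac => bc => ε
  | aaabcaab => aaaaab
  | caab => bab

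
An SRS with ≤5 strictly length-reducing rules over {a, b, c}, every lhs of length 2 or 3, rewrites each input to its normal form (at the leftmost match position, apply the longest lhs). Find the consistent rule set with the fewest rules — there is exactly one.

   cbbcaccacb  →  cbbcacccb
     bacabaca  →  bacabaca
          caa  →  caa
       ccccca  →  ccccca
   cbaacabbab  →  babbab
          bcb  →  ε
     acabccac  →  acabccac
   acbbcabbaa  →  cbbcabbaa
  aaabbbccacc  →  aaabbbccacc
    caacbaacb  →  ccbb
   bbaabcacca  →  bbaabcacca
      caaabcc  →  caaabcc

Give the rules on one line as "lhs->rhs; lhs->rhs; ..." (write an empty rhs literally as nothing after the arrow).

  | cbbcaccacb => cbbcacccb
  | bacabaca
  | caa
  | ccccca

aac->cb; acb->cb; bcb->; cbc->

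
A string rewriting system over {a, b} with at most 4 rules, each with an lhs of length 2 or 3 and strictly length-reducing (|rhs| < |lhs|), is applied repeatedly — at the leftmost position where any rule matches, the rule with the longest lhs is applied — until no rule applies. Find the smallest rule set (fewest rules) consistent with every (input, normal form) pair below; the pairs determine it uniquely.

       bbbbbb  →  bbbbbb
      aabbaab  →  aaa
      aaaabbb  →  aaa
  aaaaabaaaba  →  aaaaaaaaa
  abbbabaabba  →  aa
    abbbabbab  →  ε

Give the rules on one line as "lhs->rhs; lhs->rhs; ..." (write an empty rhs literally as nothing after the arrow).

ab->a; abb->; bab->

  | bbbbbb
  | aabbaab => aaab => aaa
  | aaaabbb => aaab => aaa
  | aaaaabaaaba => aaaaaaaaba => aaaaaaaaa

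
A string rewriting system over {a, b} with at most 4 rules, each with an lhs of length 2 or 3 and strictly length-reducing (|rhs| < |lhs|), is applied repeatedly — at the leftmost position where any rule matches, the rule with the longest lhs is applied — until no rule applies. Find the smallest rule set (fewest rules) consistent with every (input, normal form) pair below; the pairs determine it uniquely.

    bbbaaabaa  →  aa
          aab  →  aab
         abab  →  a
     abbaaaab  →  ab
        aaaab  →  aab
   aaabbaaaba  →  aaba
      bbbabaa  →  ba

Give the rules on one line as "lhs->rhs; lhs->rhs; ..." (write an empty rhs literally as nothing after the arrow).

  | bbbaaabaa => bbaabaa => babaa => aa
  | aab
  | abab => a
  | abbaaaab => abaaab => aaab => ab

aaa->a; baa->a; bab->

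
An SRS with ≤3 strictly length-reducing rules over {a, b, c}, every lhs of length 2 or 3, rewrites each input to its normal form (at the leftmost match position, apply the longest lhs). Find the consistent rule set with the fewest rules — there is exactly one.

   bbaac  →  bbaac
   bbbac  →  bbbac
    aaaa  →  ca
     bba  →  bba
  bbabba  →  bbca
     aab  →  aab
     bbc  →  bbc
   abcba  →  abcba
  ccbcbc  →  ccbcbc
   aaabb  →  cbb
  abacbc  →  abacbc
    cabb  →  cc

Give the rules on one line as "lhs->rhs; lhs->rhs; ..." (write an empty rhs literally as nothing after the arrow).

aaa->c; abb->c

  | bbaac
  | bbbac
  | aaaa => ca
  | bba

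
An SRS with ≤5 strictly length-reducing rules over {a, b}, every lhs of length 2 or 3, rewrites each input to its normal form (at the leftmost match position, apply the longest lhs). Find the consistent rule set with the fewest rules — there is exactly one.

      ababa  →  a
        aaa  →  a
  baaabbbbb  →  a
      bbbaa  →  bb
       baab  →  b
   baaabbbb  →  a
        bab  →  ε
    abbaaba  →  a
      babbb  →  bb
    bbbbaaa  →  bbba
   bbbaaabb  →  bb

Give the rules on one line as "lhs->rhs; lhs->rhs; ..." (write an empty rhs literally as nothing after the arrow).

aa->a; ab->a; baa->; bab->

  | ababa => aaba => aba => aa => a
  | aaa => aa => a
  | baaabbbbb => abbbbb => abbbb => abbb => abb => ab => a
  | bbbaa => bb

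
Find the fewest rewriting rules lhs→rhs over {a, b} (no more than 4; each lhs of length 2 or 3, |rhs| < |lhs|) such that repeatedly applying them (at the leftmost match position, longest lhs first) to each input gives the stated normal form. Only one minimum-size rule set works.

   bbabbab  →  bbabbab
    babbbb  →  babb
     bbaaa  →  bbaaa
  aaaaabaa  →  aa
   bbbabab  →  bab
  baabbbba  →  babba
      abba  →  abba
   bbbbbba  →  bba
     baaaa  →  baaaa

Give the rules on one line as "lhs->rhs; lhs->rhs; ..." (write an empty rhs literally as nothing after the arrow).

aab->ab; aba->a; bbb->b

  | bbabbab
  | babbbb => babb
  | bbaaa
  | aaaaabaa => aaaabaa => aaabaa => aabaa => abaa => aa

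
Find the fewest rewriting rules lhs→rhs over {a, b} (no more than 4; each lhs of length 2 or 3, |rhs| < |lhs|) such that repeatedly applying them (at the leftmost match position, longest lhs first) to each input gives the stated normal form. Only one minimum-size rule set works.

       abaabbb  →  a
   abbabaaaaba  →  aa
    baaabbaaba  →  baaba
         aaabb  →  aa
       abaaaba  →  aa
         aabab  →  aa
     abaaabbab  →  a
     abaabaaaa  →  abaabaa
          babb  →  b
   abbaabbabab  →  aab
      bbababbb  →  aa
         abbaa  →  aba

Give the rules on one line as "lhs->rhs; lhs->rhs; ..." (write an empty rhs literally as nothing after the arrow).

aaa->a; bab->; bb->a; bba->b

  | abaabbb => abaaab => abab => a
  | abbabaaaaba => abbaaaaba => abaaaba => ababa => aa
  | baaabbaaba => babbaaba => baaba
  | aaabb => abb => aa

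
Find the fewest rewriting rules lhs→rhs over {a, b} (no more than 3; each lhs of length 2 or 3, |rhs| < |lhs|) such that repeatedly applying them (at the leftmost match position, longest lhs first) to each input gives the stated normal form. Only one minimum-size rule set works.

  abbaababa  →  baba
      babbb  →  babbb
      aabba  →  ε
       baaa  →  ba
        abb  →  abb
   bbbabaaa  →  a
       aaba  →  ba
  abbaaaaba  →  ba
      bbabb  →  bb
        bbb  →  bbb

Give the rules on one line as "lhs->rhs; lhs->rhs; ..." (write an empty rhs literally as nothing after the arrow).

  | abbaababa => aababa => baba
  | babbb
  | aabba => bba => ε
  | baaa => baa => ba

aa->a; aab->b; bba->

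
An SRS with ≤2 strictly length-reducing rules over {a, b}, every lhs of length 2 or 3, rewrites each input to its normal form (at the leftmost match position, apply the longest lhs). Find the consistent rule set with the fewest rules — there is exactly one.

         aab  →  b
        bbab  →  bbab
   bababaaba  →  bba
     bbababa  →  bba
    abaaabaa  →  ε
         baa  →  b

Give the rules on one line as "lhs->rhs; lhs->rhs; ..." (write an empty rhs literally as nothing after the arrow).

  | aab => b
  | bbab
  | bababaaba => babaaba => baaba => bba
  | bbababa => bbaba => bba

aa->; aba->a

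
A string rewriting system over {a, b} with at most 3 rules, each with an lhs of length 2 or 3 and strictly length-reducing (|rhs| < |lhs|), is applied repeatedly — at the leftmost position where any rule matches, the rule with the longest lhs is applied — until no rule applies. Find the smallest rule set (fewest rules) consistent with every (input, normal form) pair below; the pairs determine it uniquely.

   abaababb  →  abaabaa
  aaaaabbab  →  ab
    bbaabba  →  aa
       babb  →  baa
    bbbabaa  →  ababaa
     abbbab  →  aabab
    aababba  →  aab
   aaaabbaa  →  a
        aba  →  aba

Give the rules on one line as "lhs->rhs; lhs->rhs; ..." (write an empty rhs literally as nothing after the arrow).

aaa->; bb->a

  | abaababb => abaabaa
  | aaaaabbab => aabbab => aaaab => ab
  | bbaabba => aaabba => bba => aa
  | babb => baa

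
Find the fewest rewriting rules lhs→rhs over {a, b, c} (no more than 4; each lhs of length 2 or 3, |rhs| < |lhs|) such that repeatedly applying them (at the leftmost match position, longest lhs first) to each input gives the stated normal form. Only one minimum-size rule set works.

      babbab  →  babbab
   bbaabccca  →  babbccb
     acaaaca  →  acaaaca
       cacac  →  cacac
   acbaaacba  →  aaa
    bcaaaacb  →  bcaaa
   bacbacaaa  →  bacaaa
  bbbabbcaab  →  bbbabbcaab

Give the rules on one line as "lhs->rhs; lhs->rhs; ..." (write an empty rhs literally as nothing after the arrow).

  | babbab
  | bbaabccca => babbccca => babbccb
  | acaaaca
  | cacac

acb->; baa->ab; cca->cb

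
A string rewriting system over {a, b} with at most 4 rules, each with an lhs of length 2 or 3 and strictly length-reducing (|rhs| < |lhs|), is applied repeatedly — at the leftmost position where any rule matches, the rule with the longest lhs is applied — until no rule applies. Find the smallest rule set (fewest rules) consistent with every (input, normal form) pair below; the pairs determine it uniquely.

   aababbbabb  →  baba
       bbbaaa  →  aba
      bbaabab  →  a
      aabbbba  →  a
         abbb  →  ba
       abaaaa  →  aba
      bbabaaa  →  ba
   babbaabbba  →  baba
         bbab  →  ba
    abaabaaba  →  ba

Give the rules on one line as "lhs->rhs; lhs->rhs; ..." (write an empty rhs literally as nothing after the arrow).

  | aababbbabb => baabbbabb => bbabbabb => aabbabb => bababb => babaa => baba
  | bbbaaa => abaaa => abaa => aba
  | bbaabab => aaabab => aabab => baab => bba => aa => a
  | aabbbba => babbba => baaba => bbaa => aaa => aa => a

aa->a; aab->ba; bb->a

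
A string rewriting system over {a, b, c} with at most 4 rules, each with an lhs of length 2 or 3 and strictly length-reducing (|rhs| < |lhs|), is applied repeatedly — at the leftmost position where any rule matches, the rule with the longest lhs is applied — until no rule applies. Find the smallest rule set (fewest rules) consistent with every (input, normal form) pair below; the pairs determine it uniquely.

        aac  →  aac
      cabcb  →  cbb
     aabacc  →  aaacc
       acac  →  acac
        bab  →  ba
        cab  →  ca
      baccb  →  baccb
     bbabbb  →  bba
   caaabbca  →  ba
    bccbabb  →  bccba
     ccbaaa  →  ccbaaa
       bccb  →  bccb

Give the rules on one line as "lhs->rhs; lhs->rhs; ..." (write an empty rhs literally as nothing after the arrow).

  | aac
  | cabcb => cbb
  | aabacc => aaacc
  | acac

ab->a; abc->b; caa->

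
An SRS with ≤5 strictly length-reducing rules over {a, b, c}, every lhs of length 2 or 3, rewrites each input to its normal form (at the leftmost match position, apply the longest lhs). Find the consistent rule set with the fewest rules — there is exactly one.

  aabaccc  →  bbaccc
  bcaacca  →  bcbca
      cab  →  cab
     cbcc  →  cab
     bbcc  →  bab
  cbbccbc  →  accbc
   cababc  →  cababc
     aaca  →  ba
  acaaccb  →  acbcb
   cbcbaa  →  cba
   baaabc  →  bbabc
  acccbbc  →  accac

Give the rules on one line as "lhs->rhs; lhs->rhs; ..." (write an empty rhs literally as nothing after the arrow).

  | aabaccc => bbaccc
  | bcaacca => bcbca
  | cab
  | cbcc => cab

aa->b; aac->b; bcc->ab; cbb->a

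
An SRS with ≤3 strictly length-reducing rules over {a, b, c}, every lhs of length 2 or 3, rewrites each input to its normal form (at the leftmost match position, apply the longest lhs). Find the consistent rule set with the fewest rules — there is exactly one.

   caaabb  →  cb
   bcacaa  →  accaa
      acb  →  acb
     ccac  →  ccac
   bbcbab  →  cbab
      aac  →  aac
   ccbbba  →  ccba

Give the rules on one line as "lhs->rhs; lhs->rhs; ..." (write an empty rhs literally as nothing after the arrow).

  | caaabb => cbbb => cb
  | bcacaa => accaa
  | acb
  | ccac

aaa->b; bb->; bca->ac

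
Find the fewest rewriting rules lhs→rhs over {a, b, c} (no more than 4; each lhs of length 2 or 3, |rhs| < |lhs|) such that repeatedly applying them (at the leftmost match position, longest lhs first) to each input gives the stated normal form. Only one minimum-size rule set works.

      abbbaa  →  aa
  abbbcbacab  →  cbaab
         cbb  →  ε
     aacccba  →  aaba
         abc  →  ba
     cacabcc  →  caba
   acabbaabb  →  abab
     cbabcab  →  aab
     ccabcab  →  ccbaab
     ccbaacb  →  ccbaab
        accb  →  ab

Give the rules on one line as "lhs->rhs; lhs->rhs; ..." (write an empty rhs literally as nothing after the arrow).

abb->cb; abc->ba; ac->a; cbb->

  | abbbaa => cbbaa => aa
  | abbbcbacab => cbbcbacab => cbacab => cbaab
  | cbb => ε
  | aacccba => aaccba => aacba => aaba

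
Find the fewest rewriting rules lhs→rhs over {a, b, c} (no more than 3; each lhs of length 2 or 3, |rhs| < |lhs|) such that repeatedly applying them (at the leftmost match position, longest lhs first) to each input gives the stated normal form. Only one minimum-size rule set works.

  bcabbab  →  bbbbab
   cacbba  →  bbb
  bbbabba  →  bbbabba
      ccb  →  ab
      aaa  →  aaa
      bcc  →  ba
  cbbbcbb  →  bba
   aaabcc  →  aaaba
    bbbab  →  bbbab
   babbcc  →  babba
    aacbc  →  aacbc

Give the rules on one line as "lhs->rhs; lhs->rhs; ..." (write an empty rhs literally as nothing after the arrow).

  | bcabbab => bbbbab
  | cacbba => bcbba => bbca => bbb
  | bbbabba
  | ccb => ab

ca->b; cbb->bc; cc->a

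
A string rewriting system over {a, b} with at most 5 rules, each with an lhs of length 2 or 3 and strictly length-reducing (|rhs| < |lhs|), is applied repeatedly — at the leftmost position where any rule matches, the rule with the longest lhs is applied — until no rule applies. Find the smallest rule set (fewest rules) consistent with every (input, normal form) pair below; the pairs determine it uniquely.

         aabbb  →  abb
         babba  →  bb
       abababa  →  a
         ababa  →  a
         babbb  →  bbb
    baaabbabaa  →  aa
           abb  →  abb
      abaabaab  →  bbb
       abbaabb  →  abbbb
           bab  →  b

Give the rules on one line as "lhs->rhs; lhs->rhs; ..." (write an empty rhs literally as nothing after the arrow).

aaa->bb; aab->a; ba->; bba->bb

  | aabbb => abb
  | babba => bba => bb
  | abababa => ababa => aba => a
  | ababa => aba => a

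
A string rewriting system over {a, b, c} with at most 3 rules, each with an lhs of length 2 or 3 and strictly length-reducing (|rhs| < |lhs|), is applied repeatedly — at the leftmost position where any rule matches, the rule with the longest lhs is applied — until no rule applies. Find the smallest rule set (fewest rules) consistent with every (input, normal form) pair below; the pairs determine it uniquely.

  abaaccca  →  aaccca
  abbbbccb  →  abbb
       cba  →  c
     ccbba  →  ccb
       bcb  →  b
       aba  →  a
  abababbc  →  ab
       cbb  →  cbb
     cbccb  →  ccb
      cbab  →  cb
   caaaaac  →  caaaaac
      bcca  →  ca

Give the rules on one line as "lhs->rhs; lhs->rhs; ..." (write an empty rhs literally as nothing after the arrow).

ba->; bc->

  | abaaccca => aaccca
  | abbbbccb => abbbcb => abbb
  | cba => c
  | ccbba => ccb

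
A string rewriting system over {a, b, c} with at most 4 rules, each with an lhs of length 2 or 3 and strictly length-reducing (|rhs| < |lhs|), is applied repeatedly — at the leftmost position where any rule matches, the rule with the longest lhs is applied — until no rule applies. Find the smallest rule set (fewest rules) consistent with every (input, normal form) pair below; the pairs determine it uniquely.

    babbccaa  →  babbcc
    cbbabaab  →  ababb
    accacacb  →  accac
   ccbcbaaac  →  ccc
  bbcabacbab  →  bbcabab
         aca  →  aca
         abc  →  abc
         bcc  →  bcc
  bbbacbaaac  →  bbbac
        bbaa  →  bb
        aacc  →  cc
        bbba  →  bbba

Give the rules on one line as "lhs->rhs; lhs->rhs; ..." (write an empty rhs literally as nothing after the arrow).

  | babbccaa => babbcc
  | cbbabaab => ababaab => ababb
  | accacacb => accacaa => accac
  | ccbcbaaac => cccbaaac => ccaaaac => ccaac => ccc

aa->; cb->a; cbc->cc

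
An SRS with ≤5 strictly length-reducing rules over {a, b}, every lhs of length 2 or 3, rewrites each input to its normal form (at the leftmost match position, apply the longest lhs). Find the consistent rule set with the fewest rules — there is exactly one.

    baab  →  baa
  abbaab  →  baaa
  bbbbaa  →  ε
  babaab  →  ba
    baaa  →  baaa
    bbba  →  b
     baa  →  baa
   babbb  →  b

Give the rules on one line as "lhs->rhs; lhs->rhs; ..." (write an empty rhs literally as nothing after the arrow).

ab->a; aba->; abb->ba; bba->

  | baab => baa
  | abbaab => baaab => baaa
  | bbbbaa => bba => ε
  | babaab => bab => ba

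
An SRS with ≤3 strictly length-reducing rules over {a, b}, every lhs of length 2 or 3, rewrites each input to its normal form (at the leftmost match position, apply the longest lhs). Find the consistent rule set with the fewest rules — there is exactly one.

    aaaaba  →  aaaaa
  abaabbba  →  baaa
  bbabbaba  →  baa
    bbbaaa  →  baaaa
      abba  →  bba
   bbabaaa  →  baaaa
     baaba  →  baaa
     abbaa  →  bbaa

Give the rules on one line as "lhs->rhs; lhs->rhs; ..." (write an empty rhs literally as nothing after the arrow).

  | aaaaba => aaaaa
  | abaabbba => baabbba => baabba => baaba => baaa
  | bbabbaba => bbbbaba => bababa => bbaba => bbba => baa
  | bbbaaa => baaaa

aab->aa; ab->b; bbb->ba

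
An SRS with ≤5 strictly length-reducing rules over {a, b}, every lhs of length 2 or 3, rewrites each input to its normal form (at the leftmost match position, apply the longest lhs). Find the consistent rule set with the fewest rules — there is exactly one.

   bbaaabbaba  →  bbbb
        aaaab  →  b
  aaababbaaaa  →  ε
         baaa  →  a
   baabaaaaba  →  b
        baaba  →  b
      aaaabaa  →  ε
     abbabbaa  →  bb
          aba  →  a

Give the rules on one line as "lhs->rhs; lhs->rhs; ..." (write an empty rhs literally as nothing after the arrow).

aa->; ab->; ba->b; baa->

  | bbaaabbaba => babbaba => bbbaba => bbbba => bbbb
  | aaaab => aab => b
  | aaababbaaaa => ababbaaaa => abbaaaa => baaaa => aa => ε
  | baaa => a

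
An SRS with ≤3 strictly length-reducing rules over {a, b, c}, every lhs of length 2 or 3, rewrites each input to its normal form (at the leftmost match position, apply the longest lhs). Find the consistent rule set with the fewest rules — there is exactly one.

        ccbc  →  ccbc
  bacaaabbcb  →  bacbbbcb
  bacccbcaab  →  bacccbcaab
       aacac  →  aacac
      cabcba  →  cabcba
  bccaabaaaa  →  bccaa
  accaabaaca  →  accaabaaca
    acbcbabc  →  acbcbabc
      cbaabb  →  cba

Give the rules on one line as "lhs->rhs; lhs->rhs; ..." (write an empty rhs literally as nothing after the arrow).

  | ccbc
  | bacaaabbcb => bacbbbcb
  | bacccbcaab
  | aacac

aaa->b; abb->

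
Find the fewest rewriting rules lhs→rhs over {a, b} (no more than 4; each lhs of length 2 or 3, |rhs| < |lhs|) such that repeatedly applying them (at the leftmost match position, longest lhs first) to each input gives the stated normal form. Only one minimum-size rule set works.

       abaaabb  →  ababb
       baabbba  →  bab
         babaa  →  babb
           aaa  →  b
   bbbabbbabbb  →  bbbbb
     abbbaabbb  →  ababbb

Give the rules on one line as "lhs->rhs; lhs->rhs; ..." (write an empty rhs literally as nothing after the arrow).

aa->b; aaa->aa; aab->ab; bba->

  | abaaabb => abaabb => ababb
  | baabbba => babbba => bab
  | babaa => babb
  | aaa => aa => b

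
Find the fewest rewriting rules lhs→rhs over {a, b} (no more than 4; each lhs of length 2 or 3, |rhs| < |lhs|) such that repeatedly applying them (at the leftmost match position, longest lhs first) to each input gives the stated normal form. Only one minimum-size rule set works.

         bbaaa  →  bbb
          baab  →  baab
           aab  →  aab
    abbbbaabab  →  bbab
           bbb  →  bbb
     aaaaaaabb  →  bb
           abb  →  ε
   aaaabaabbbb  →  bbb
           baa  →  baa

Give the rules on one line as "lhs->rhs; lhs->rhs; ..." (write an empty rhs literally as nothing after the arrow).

  | bbaaa => bbb
  | baab
  | aab
  | abbbbaabab => bbaabab => bbab

aaa->b; aba->; abb->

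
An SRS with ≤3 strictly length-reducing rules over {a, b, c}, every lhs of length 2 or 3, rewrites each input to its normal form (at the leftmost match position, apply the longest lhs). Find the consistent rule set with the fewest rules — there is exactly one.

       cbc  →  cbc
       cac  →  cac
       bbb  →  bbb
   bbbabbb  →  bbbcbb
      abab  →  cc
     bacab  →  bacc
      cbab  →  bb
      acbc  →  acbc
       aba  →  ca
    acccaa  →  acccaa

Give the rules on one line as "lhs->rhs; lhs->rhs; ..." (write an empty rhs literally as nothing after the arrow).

ab->c; cba->b

  | cbc
  | cac
  | bbb
  | bbbabbb => bbbcbb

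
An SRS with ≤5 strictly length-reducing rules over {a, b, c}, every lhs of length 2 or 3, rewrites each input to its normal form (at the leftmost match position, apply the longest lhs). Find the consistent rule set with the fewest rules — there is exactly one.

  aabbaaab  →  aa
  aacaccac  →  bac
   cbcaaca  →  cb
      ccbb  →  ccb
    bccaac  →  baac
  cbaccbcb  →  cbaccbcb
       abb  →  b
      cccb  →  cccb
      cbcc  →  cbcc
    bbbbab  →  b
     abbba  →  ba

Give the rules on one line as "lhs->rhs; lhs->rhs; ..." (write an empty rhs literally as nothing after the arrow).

  | aabbaaab => abaaab => aaab => aa
  | aacaccac => abbccac => bccac => bcac => bac
  | cbcaaca => cbaaca => cbabb => cbb => cb
  | ccbb => ccb

ab->; aca->bb; bb->b; ca->a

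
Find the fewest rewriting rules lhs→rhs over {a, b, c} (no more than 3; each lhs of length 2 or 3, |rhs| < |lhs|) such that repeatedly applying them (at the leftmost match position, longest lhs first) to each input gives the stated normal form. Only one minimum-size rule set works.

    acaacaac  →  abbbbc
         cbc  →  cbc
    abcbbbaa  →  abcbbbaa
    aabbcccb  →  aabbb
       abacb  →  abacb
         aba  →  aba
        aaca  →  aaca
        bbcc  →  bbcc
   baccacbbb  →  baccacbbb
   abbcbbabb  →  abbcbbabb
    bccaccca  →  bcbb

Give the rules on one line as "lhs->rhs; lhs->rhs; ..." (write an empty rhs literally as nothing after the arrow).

caa->bb; ccc->

  | acaacaac => abbcaac => abbbbc
  | cbc
  | abcbbbaa
  | aabbcccb => aabbb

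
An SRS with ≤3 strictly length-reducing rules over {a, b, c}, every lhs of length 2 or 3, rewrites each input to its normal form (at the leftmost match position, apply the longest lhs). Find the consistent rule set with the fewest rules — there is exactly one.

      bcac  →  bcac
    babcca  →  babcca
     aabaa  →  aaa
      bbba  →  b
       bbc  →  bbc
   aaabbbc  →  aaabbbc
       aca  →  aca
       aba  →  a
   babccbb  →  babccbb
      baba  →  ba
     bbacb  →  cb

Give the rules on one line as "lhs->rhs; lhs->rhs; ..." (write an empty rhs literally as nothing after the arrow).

  | bcac
  | babcca
  | aabaa => aaa
  | bbba => b

aba->a; bba->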